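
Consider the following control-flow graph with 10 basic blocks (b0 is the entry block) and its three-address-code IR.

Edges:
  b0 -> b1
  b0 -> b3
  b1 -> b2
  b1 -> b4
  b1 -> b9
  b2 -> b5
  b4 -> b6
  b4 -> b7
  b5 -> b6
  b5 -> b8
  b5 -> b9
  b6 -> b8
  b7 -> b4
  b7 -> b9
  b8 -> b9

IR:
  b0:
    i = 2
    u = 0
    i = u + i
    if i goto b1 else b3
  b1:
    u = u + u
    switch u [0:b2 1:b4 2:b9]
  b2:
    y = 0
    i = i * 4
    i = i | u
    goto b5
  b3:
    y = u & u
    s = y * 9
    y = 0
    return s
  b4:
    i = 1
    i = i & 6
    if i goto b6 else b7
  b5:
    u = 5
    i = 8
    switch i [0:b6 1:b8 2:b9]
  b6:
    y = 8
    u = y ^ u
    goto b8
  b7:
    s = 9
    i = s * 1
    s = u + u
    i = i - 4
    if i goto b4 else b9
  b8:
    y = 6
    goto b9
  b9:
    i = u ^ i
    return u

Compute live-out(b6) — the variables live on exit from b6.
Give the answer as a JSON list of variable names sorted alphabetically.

Block summaries:
  b0 def {i,u} use ∅
  b1 def {u} use {u}
  b2 def {i,y} use {i,u}
  b3 def {s,y} use {u}
  b4 def {i} use ∅
  b5 def {i,u} use ∅
  b6 def {u,y} use {u}
  b7 def {i,s} use {u}
  b8 def {y} use ∅
  b9 def {i} use {i,u}

Live sets:
  live b0: ∅→{i,u}
  live b1: {i,u}→{i,u}
  live b2: {i,u}→∅
  live b3: {u}→∅
  live b4: {u}→{i,u}
  live b5: ∅→{i,u}
  live b6: {i,u}→{i,u}
  live b7: {u}→{i,u}
  live b8: {i,u}→{i,u}
  live b9: {i,u}→∅

live-out(b6) = ["i", "u"]

Answer: ["i", "u"]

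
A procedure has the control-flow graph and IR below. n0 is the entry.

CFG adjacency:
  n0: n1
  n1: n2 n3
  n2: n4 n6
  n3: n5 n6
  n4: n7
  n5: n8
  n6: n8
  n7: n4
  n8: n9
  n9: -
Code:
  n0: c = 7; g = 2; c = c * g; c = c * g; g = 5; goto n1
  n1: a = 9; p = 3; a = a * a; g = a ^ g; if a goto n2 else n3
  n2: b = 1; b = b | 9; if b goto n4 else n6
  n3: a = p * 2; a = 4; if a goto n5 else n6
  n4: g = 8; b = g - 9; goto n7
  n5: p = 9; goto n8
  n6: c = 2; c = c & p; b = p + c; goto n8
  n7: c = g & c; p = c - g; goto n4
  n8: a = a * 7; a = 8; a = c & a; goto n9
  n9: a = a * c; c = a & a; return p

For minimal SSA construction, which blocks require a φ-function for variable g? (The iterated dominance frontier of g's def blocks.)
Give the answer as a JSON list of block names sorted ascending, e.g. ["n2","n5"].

idom tree: n1←n0 n2←n1 n3←n1 n4←n2 n5←n3 n6←n1 n7←n4 n8←n1 n9←n8
Dom∩ at merges:
  n4: preds {n2,n7}: {n0,n1,n2} ∩ {n0,n1,n2,n4,n7} = {n0,n1,n2}; idom=n2
  n6: preds {n2,n3}: {n0,n1,n2} ∩ {n0,n1,n3} = {n0,n1}; idom=n1
  n8: preds {n5,n6}: {n0,n1,n3,n5} ∩ {n0,n1,n6} = {n0,n1}; idom=n1

DF walk-up:
  n4←n2: walk · to n2
  n4←n7: walk n7→n4 to n2
  n6←n2: walk n2 to n1
  n6←n3: walk n3 to n1
  n8←n5: walk n5→n3 to n1
  n8←n6: walk n6 to n1
  n0 → ∅
  n1 → ∅
  n2 → {n6}
  n3 → {n6,n8}
  n4 → {n4}
  n5 → {n8}
  n6 → {n8}
  n7 → {n4}
  n8 → ∅
  n9 → ∅

φ for g: defs {n0,n1,n4}
  DF⁺ = {n4}

Answer: ["n4"]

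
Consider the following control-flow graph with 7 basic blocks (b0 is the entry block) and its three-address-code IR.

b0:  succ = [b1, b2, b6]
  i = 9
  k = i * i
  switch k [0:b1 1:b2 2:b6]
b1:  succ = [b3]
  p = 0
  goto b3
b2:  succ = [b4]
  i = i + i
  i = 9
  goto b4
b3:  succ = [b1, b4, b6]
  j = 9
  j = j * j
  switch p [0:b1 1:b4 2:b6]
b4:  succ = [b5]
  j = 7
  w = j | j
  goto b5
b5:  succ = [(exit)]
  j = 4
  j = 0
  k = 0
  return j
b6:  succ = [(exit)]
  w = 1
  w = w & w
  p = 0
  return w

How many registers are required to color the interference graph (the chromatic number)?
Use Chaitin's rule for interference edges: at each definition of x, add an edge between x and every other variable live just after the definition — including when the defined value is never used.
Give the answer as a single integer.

Answer: 2

Analysis:
Block summaries:
  b0 def {i,k} use ∅
  b1 def {p} use ∅
  b2 def {i} use {i}
  b3 def {j} use {p}
  b4 def {j,w} use ∅
  b5 def {j,k} use ∅
  b6 def {p,w} use ∅

Liveness:
  live b0: ∅→{i}
  live b1: ∅→{p}
  live b2: {i}→∅
  live b3: {p}→∅
  live b4: ∅→∅
  live b5: ∅→∅
  live b6: ∅→∅

Interference:
  i: {k}
  j: {k,p}
  k: {i,j}
  p: {j,w}
  w: {p}

Chromatic number:
  {i,k} pairwise interfere (2-clique) ⇒ χ ≥ 2
  assign i→c0 j→c0 k→c1 p→c1 w→c0 — no edge inside a register ⇒ χ ≤ 2
  χ = 2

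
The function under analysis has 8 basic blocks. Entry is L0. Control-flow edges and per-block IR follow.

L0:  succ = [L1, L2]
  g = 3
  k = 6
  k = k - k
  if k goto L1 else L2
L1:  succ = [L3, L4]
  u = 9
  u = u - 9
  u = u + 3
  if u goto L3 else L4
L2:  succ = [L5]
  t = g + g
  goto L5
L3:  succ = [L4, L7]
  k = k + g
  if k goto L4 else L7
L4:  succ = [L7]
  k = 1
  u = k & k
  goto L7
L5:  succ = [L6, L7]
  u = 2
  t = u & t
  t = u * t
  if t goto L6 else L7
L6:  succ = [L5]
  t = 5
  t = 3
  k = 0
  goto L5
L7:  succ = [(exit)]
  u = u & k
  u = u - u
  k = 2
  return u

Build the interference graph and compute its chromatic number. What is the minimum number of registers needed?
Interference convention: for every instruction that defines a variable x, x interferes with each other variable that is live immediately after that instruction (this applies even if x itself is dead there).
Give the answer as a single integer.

Per-block:
  L0 def {g,k} use ∅
  L1 def {u} use ∅
  L2 def {t} use {g}
  L3 def {k} use {g,k}
  L4 def {k,u} use ∅
  L5 def {t,u} use {t}
  L6 def {k,t} use ∅
  L7 def {k,u} use {k,u}

Live sets:
  L0 li=∅ lo={g,k}
  L1 li={g,k} lo={g,k,u}
  L2 li={g,k} lo={k,t}
  L3 li={g,k,u} lo={k,u}
  L4 li=∅ lo={k,u}
  L5 li={k,t} lo={k,u}
  L6 li=∅ lo={k,t}
  L7 li={k,u} lo=∅

Interfere edges:
  g: {k,u}
  k: {g,t,u}
  t: {k,u}
  u: {g,k,t}

Chromatic number:
  {g,k,u} pairwise interfere (3-clique) ⇒ χ ≥ 3
  3-colouring: R0={k}  R1={u}  R2={g,t}
  χ = 3

Answer: 3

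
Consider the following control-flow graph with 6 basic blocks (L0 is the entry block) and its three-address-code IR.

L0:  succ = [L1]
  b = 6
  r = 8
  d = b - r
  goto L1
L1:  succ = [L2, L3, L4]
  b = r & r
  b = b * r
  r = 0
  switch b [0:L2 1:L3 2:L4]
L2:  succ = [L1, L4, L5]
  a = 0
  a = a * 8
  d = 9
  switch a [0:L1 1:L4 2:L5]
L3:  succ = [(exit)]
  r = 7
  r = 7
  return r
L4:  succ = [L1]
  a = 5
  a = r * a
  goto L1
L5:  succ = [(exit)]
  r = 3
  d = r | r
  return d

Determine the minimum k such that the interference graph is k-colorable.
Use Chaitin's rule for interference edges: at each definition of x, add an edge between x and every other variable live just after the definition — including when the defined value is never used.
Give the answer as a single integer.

def/use:
  L0: {b,d,r} / ∅
  L1: {b,r} / {r}
  L2: {a,d} / ∅
  L3: {r} / ∅
  L4: {a} / {r}
  L5: {d,r} / ∅

Liveness:
  L0: in=∅ out={r}
  L1: in={r} out={r}
  L2: in={r} out={r}
  L3: in=∅ out=∅
  L4: in={r} out={r}
  L5: in=∅ out=∅

Interference:
  a↔{d,r}
  b↔{r}
  d↔{a,r}
  r↔{a,b,d}

Registers:
  {a,d,r} pairwise interfere (3-clique) ⇒ χ ≥ 3
  assign a→r1 b→r1 d→r2 r→r0 — no edge inside a register ⇒ χ ≤ 3
  χ = 3

Answer: 3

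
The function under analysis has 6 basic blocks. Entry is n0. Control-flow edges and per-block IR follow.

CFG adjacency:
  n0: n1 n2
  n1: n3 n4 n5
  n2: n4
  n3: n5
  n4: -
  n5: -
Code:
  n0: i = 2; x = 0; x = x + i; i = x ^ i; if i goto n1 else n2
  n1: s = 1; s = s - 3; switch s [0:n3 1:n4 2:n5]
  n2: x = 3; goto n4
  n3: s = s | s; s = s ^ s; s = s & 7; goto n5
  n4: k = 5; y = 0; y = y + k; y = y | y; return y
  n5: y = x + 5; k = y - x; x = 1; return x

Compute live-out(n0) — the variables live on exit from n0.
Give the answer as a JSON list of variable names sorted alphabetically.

Answer: ["x"]

Derivation:
Per-block:
  n0 def {i,x} use ∅
  n1 def {s} use ∅
  n2 def {x} use ∅
  n3 def {s} use {s}
  n4 def {k,y} use ∅
  n5 def {k,x,y} use {x}

Liveness:
  live n0: ∅→{x}
  live n1: {x}→{s,x}
  live n2: ∅→∅
  live n3: {s,x}→{x}
  live n4: ∅→∅
  live n5: {x}→∅

live-out(n0) = ["x"]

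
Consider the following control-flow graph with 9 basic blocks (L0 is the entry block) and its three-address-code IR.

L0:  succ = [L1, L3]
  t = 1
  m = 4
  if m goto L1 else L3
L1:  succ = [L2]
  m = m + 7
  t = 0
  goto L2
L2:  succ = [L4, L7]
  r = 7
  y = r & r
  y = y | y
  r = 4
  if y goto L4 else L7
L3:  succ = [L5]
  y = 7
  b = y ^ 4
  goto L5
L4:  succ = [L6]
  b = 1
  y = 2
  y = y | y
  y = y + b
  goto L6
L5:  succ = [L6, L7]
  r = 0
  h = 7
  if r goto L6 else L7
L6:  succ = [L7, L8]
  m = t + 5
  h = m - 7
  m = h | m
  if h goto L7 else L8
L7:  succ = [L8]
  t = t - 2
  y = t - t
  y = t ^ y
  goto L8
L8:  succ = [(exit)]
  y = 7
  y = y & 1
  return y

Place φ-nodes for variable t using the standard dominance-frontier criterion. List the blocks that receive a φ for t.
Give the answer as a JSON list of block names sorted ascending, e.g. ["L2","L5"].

Answer: ["L6", "L7", "L8"]

Working:
idom tree: L1←L0 L2←L1 L3←L0 L4←L2 L5←L3 L6←L0 L7←L0 L8←L0
Dom at joins:
  L6: preds {L4,L5}: {L0,L1,L2,L4} ∩ {L0,L3,L5} = {L0}; idom=L0
  L7: preds {L2,L5,L6}: {L0,L1,L2} ∩ {L0,L3,L5} ∩ {L0,L6} = {L0}; idom=L0
  L8: preds {L6,L7}: {L0,L6} ∩ {L0,L7} = {L0}; idom=L0

DF walk-up:
  L6←L4: walk L4→L2→L1 to L0
  L6←L5: walk L5→L3 to L0
  L7←L2: walk L2→L1 to L0
  L7←L5: walk L5→L3 to L0
  L7←L6: walk L6 to L0
  L8←L6: walk L6 to L0
  L8←L7: walk L7 to L0
  L0 → ∅
  L1 → {L6,L7}
  L2 → {L6,L7}
  L3 → {L6,L7}
  L4 → {L6}
  L5 → {L6,L7}
  L6 → {L7,L8}
  L7 → {L8}
  L8 → ∅

φ for t: defs {L0,L1,L7}
  DF⁺ = {L6,L7,L8}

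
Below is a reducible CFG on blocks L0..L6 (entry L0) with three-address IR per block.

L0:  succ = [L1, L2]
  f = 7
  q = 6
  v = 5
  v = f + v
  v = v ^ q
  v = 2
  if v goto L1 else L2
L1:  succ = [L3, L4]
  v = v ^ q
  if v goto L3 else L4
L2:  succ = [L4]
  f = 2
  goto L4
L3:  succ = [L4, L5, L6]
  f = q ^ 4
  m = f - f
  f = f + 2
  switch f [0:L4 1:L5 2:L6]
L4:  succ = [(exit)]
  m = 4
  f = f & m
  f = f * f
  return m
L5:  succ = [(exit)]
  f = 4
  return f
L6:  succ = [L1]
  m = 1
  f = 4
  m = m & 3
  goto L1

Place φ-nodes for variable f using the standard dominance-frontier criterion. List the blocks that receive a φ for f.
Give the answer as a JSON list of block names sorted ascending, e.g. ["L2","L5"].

Answer: ["L1", "L4"]

Working:
idom tree: L1←L0 L2←L0 L3←L1 L4←L0 L5←L3 L6←L3
Dom∩ at merges:
  L1: preds {L0,L6}: {L0} ∩ {L0,L1,L3,L6} = {L0}; idom=L0
  L4: preds {L1,L2,L3}: {L0,L1} ∩ {L0,L2} ∩ {L0,L1,L3} = {L0}; idom=L0

DF walk-up:
  join L1 pred L0: · stop@L0
  join L1 pred L6: L6→L3→L1 stop@L0
  join L4 pred L1: L1 stop@L0
  join L4 pred L2: L2 stop@L0
  join L4 pred L3: L3→L1 stop@L0
  DF(L0)=∅
  DF(L1)={L1,L4}
  DF(L2)={L4}
  DF(L3)={L1,L4}
  DF(L4)=∅
  DF(L5)=∅
  DF(L6)={L1}

φ for f: defs {L0,L2,L3,L4,L5,L6}
  DF⁺ = {L1,L4}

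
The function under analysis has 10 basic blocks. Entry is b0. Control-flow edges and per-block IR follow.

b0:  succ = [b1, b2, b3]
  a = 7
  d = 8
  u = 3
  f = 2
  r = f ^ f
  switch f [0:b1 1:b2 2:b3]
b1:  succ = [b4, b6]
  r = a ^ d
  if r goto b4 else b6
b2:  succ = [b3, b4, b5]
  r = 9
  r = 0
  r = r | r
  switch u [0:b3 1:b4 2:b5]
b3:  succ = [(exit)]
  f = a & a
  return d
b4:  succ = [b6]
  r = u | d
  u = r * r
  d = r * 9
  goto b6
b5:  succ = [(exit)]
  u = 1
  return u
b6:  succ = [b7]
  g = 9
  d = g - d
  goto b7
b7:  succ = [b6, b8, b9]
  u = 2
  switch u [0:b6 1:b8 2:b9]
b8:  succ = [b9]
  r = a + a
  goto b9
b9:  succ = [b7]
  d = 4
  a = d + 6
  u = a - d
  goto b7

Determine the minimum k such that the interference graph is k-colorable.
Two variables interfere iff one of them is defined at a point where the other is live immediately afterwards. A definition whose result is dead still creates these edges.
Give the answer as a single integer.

Answer: 5

Derivation:
Per-block:
  b0: def={a,d,f,r,u} ue=∅
  b1: def={r} ue={a,d}
  b2: def={r} ue={u}
  b3: def={f} ue={a,d}
  b4: def={d,r,u} ue={d,u}
  b5: def={u} ue=∅
  b6: def={d,g} ue={d}
  b7: def={u} ue=∅
  b8: def={r} ue={a}
  b9: def={a,d,u} ue=∅

Backward fixpoint:
  b0 li=∅ lo={a,d,u}
  b1 li={a,d,u} lo={a,d,u}
  b2 li={a,d,u} lo={a,d,u}
  b3 li={a,d} lo=∅
  b4 li={a,d,u} lo={a,d}
  b5 li=∅ lo=∅
  b6 li={a,d} lo={a,d}
  b7 li={a,d} lo={a,d}
  b8 li={a} lo=∅
  b9 li=∅ lo={a,d}

Interfere edges:
  a — {d,f,g,r,u}
  d — {a,f,g,r,u}
  f — {a,d,r,u}
  g — {a,d}
  r — {a,d,f,u}
  u — {a,d,f,r}

Chromatic number:
  {a,d,f,r,u} pairwise interfere (5-clique) ⇒ χ ≥ 5
  5-colouring: R0={a}  R1={d}  R2={f,g}  R3={r}  R4={u}
  χ = 5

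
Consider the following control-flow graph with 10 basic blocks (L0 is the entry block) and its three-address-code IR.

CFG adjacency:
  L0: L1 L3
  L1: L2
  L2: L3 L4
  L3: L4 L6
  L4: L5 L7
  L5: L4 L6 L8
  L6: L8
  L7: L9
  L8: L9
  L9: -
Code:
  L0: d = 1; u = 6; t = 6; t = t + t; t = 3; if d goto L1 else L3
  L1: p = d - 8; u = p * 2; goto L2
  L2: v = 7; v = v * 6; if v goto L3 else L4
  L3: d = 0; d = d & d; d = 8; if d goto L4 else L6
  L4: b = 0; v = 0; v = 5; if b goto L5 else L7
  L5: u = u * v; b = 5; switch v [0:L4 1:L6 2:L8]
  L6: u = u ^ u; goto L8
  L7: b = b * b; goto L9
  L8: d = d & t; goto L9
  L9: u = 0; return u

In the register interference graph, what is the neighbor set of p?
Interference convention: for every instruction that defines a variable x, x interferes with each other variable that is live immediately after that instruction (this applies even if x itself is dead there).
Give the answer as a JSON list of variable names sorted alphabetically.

Answer: ["d", "t"]

Working:
def/use:
  L0: def={d,t,u} ue=∅
  L1: def={p,u} ue={d}
  L2: def={v} ue=∅
  L3: def={d} ue=∅
  L4: def={b,v} ue=∅
  L5: def={b,u} ue={u,v}
  L6: def={u} ue={u}
  L7: def={b} ue={b}
  L8: def={d} ue={d,t}
  L9: def={u} ue=∅

Live sets:
  L0 li=∅ lo={d,t,u}
  L1 li={d,t} lo={d,t,u}
  L2 li={d,t,u} lo={d,t,u}
  L3 li={t,u} lo={d,t,u}
  L4 li={d,t,u} lo={b,d,t,u,v}
  L5 li={d,t,u,v} lo={d,t,u}
  L6 li={d,t,u} lo={d,t}
  L7 li={b} lo=∅
  L8 li={d,t} lo=∅
  L9 li=∅ lo=∅

Interference:
  b — {d,t,u,v}
  d — {b,p,t,u,v}
  p — {d,t}
  t — {b,d,p,u,v}
  u — {b,d,t,v}
  v — {b,d,t,u}

N(p) = ["d", "t"]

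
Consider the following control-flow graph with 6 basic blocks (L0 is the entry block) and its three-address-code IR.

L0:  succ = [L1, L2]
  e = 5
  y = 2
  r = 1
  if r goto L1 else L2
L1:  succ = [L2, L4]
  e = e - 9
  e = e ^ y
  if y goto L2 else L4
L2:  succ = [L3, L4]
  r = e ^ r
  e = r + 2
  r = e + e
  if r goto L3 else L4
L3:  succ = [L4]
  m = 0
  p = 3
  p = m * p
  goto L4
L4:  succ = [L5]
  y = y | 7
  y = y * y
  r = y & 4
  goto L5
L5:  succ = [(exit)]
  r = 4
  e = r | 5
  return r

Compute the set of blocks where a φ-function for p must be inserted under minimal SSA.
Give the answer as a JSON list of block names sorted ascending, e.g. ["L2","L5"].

idom tree: L1←L0 L2←L0 L3←L2 L4←L0 L5←L4
Join-block Dom:
  L2: preds {L0,L1}: {L0} ∩ {L0,L1} = {L0}; idom=L0
  L4: preds {L1,L2,L3}: {L0,L1} ∩ {L0,L2} ∩ {L0,L2,L3} = {L0}; idom=L0

DF walk-up:
  L2←L0: walk · to L0
  L2←L1: walk L1 to L0
  L4←L1: walk L1 to L0
  L4←L2: walk L2 to L0
  L4←L3: walk L3→L2 to L0
  DF(L0)=∅
  DF(L1)={L2,L4}
  DF(L2)={L4}
  DF(L3)={L4}
  DF(L4)=∅
  DF(L5)=∅

φ for p: defs {L3}
  DF⁺ = {L4}

Answer: ["L4"]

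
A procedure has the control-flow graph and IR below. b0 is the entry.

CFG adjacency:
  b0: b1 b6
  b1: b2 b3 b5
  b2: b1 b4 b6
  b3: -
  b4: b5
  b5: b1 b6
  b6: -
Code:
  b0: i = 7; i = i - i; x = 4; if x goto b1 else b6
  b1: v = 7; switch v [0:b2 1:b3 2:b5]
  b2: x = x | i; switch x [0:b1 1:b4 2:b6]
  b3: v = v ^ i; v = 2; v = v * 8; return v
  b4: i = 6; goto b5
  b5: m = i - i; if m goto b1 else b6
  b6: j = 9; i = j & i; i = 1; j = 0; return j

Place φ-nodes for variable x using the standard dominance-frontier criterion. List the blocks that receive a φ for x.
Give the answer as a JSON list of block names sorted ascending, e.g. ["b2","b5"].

Answer: ["b1", "b5", "b6"]

Working:
idom tree: b1←b0 b2←b1 b3←b1 b4←b2 b5←b1 b6←b0
Dom at joins:
  b1: preds {b0,b2,b5}: {b0} ∩ {b0,b1,b2} ∩ {b0,b1,b5} = {b0}; idom=b0
  b5: preds {b1,b4}: {b0,b1} ∩ {b0,b1,b2,b4} = {b0,b1}; idom=b1
  b6: preds {b0,b2,b5}: {b0} ∩ {b0,b1,b2} ∩ {b0,b1,b5} = {b0}; idom=b0

DF walk-up:
  b1←b0: walk · to b0
  b1←b2: walk b2→b1 to b0
  b1←b5: walk b5→b1 to b0
  b5←b1: walk · to b1
  b5←b4: walk b4→b2 to b1
  b6←b0: walk · to b0
  b6←b2: walk b2→b1 to b0
  b6←b5: walk b5→b1 to b0
  b0: DF=∅
  b1: DF={b1,b6}
  b2: DF={b1,b5,b6}
  b3: DF=∅
  b4: DF={b5}
  b5: DF={b1,b6}
  b6: DF=∅

φ for x: defs {b0,b2}
  DF⁺ = {b1,b5,b6}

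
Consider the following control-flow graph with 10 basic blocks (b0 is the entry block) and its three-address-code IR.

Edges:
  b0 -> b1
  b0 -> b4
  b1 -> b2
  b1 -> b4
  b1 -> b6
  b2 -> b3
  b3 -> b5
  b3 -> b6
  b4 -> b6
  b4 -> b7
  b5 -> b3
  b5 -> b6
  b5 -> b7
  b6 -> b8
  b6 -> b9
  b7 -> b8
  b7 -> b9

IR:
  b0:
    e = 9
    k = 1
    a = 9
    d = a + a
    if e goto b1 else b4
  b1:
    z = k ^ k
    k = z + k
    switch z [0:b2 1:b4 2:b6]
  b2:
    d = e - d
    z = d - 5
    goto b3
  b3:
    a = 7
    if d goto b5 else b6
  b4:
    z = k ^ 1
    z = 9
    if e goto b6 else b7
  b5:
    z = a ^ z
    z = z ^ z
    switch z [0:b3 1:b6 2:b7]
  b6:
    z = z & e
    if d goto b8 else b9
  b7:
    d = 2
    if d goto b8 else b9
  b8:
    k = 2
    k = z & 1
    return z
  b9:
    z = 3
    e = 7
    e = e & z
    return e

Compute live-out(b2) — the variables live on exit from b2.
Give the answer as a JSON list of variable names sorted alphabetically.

def/use:
  b0: {a,d,e,k} / ∅
  b1: {k,z} / {k}
  b2: {d,z} / {d,e}
  b3: {a} / {d}
  b4: {z} / {e,k}
  b5: {z} / {a,z}
  b6: {z} / {d,e,z}
  b7: {d} / ∅
  b8: {k} / {z}
  b9: {e,z} / ∅

Liveness:
  b0 li=∅ lo={d,e,k}
  b1 li={d,e,k} lo={d,e,k,z}
  b2 li={d,e} lo={d,e,z}
  b3 li={d,e,z} lo={a,d,e,z}
  b4 li={d,e,k} lo={d,e,z}
  b5 li={a,d,e,z} lo={d,e,z}
  b6 li={d,e,z} lo={z}
  b7 li={z} lo={z}
  b8 li={z} lo=∅
  b9 li=∅ lo=∅

live-out(b2) = ["d", "e", "z"]

Answer: ["d", "e", "z"]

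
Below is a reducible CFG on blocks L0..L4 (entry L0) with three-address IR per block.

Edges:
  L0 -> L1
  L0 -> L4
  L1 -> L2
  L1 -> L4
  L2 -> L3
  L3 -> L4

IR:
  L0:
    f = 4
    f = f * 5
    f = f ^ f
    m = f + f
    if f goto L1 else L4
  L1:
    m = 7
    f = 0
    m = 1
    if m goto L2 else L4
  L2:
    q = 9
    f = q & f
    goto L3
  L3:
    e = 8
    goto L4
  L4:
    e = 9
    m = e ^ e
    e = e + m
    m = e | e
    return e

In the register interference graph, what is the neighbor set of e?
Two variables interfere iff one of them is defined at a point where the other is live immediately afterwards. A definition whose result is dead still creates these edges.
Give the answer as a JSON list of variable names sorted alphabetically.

Block summaries:
  L0: def={f,m} ue=∅
  L1: def={f,m} ue=∅
  L2: def={f,q} ue={f}
  L3: def={e} ue=∅
  L4: def={e,m} ue=∅

Live sets:
  live L0: ∅→∅
  live L1: ∅→{f}
  live L2: {f}→∅
  live L3: ∅→∅
  live L4: ∅→∅

Conflict graph:
  e — {m}
  f — {m,q}
  m — {e,f}
  q — {f}

N(e) = ["m"]

Answer: ["m"]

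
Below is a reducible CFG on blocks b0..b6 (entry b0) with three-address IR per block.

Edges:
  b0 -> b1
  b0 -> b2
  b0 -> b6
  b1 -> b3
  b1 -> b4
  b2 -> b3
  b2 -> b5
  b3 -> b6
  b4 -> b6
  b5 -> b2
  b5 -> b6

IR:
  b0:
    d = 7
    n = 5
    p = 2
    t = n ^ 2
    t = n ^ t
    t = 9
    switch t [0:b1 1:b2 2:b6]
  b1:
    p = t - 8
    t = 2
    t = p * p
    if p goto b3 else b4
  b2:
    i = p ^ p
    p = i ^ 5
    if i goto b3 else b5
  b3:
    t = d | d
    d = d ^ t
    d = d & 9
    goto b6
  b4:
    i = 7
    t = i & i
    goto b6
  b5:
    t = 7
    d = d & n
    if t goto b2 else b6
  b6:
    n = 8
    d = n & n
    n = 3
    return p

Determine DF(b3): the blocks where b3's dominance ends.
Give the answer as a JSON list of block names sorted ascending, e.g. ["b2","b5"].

idom tree: b1←b0 b2←b0 b3←b0 b4←b1 b5←b2 b6←b0
Dom∩ at merges:
  b2: preds {b0,b5}: {b0} ∩ {b0,b2,b5} = {b0}; idom=b0
  b3: preds {b1,b2}: {b0,b1} ∩ {b0,b2} = {b0}; idom=b0
  b6: preds {b0,b3,b4,b5}: {b0} ∩ {b0,b3} ∩ {b0,b1,b4} ∩ {b0,b2,b5} = {b0}; idom=b0

DF derivation:
  b2←b0: walk · to b0
  b2←b5: walk b5→b2 to b0
  b3←b1: walk b1 to b0
  b3←b2: walk b2 to b0
  b6←b0: walk · to b0
  b6←b3: walk b3 to b0
  b6←b4: walk b4→b1 to b0
  b6←b5: walk b5→b2 to b0
  b0 → ∅
  b1 → {b3,b6}
  b2 → {b2,b3,b6}
  b3 → {b6}
  b4 → {b6}
  b5 → {b2,b6}
  b6 → ∅

DF(b3) = ["b6"]

Answer: ["b6"]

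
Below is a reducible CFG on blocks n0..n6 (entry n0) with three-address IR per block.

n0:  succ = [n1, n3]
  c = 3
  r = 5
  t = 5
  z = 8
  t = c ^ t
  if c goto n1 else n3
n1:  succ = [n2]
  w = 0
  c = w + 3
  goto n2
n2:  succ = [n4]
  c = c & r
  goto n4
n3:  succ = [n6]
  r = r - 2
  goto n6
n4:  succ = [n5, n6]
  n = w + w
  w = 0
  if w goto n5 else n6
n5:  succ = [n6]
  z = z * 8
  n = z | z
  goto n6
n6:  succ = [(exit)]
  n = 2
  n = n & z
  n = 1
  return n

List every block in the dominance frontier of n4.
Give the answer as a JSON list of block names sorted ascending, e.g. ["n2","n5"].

Answer: ["n6"]

Working:
idom tree: n1←n0 n2←n1 n3←n0 n4←n2 n5←n4 n6←n0
Dom at joins:
  n6: preds {n3,n4,n5}: {n0,n3} ∩ {n0,n1,n2,n4} ∩ {n0,n1,n2,n4,n5} = {n0}; idom=n0

Frontier:
  join n6 pred n3: n3 stop@n0
  join n6 pred n4: n4→n2→n1 stop@n0
  join n6 pred n5: n5→n4→n2→n1 stop@n0
  n0: DF=∅
  n1: DF={n6}
  n2: DF={n6}
  n3: DF={n6}
  n4: DF={n6}
  n5: DF={n6}
  n6: DF=∅

DF(n4) = ["n6"]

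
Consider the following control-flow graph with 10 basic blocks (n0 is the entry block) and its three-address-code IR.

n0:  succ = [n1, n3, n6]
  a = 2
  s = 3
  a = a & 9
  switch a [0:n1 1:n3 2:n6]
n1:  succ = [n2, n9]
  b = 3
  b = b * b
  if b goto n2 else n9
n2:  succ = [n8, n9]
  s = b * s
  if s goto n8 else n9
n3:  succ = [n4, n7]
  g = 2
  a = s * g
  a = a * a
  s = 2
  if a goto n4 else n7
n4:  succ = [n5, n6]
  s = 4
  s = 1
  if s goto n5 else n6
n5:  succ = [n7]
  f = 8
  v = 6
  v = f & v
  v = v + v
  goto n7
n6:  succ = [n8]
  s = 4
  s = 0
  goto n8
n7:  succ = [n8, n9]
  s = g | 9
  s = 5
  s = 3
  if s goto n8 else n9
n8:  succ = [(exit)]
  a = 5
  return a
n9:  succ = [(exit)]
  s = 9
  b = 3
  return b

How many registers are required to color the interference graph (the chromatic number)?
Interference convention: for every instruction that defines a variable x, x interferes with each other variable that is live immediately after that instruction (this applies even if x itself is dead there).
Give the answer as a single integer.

Answer: 3

Analysis:
Block summaries:
  n0 def {a,s} use ∅
  n1 def {b} use ∅
  n2 def {s} use {b,s}
  n3 def {a,g,s} use {s}
  n4 def {s} use ∅
  n5 def {f,v} use ∅
  n6 def {s} use ∅
  n7 def {s} use {g}
  n8 def {a} use ∅
  n9 def {b,s} use ∅

Backward fixpoint:
  live n0: ∅→{s}
  live n1: {s}→{b,s}
  live n2: {b,s}→∅
  live n3: {s}→{g}
  live n4: {g}→{g}
  live n5: {g}→{g}
  live n6: ∅→∅
  live n7: {g}→∅
  live n8: ∅→∅
  live n9: ∅→∅

Interfere edges:
  a↔{g,s}
  b↔{s}
  f↔{g,v}
  g↔{a,f,s,v}
  s↔{a,b,g}
  v↔{f,g}

Registers:
  {a,g,s} pairwise interfere (3-clique) ⇒ χ ≥ 3
  assign a→r2 b→r0 f→r1 g→r0 s→r1 v→r2 — no edge inside a register ⇒ χ ≤ 3
  χ = 3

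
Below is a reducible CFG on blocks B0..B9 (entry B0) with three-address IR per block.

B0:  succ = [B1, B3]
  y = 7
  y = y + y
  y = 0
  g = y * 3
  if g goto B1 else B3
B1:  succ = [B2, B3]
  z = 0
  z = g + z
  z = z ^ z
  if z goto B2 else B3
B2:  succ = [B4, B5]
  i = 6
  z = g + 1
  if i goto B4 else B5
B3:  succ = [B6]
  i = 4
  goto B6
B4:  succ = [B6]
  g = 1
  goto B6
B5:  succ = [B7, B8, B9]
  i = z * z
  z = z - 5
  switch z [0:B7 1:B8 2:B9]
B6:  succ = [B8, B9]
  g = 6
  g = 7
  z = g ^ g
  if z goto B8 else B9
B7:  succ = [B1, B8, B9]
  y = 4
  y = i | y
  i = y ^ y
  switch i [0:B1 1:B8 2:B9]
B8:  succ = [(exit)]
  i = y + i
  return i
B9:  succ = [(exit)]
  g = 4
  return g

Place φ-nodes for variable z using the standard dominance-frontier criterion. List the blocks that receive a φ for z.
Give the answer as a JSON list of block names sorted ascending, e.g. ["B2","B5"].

Answer: ["B1", "B3", "B6", "B8", "B9"]

Working:
idom tree: B1←B0 B2←B1 B3←B0 B4←B2 B5←B2 B6←B0 B7←B5 B8←B0 B9←B0
Dom at joins:
  B1: preds {B0,B7}: {B0} ∩ {B0,B1,B2,B5,B7} = {B0}; idom=B0
  B3: preds {B0,B1}: {B0} ∩ {B0,B1} = {B0}; idom=B0
  B6: preds {B3,B4}: {B0,B3} ∩ {B0,B1,B2,B4} = {B0}; idom=B0
  B8: preds {B5,B6,B7}: {B0,B1,B2,B5} ∩ {B0,B6} ∩ {B0,B1,B2,B5,B7} = {B0}; idom=B0
  B9: preds {B5,B6,B7}: {B0,B1,B2,B5} ∩ {B0,B6} ∩ {B0,B1,B2,B5,B7} = {B0}; idom=B0

DF walk-up:
  B1←B0: walk · to B0
  B1←B7: walk B7→B5→B2→B1 to B0
  B3←B0: walk · to B0
  B3←B1: walk B1 to B0
  B6←B3: walk B3 to B0
  B6←B4: walk B4→B2→B1 to B0
  B8←B5: walk B5→B2→B1 to B0
  B8←B6: walk B6 to B0
  B8←B7: walk B7→B5→B2→B1 to B0
  B9←B5: walk B5→B2→B1 to B0
  B9←B6: walk B6 to B0
  B9←B7: walk B7→B5→B2→B1 to B0
  DF(B0)=∅
  DF(B1)={B1,B3,B6,B8,B9}
  DF(B2)={B1,B6,B8,B9}
  DF(B3)={B6}
  DF(B4)={B6}
  DF(B5)={B1,B8,B9}
  DF(B6)={B8,B9}
  DF(B7)={B1,B8,B9}
  DF(B8)=∅
  DF(B9)=∅

φ for z: defs {B1,B2,B5,B6}
  DF⁺ = {B1,B3,B6,B8,B9}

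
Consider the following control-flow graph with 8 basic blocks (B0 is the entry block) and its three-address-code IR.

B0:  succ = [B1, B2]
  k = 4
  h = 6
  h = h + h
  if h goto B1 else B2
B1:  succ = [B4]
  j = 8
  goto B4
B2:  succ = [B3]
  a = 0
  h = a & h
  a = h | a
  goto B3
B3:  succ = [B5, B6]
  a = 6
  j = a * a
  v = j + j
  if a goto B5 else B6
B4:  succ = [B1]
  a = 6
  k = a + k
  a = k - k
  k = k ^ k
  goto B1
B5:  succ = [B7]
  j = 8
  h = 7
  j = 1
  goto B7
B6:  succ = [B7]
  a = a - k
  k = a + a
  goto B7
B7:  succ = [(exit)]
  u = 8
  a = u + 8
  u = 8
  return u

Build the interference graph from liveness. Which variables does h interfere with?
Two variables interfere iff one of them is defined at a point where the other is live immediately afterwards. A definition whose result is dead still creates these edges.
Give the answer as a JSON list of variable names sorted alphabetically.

def/use:
  B0: def={h,k} ue=∅
  B1: def={j} ue=∅
  B2: def={a,h} ue={h}
  B3: def={a,j,v} ue=∅
  B4: def={a,k} ue={k}
  B5: def={h,j} ue=∅
  B6: def={a,k} ue={a,k}
  B7: def={a,u} ue=∅

Liveness:
  B0 li=∅ lo={h,k}
  B1 li={k} lo={k}
  B2 li={h,k} lo={k}
  B3 li={k} lo={a,k}
  B4 li={k} lo={k}
  B5 li=∅ lo=∅
  B6 li={a,k} lo=∅
  B7 li=∅ lo=∅

Interference:
  a: {h,j,k,v}
  h: {a,k}
  j: {a,k}
  k: {a,h,j,v}
  u: ∅
  v: {a,k}

N(h) = ["a", "k"]

Answer: ["a", "k"]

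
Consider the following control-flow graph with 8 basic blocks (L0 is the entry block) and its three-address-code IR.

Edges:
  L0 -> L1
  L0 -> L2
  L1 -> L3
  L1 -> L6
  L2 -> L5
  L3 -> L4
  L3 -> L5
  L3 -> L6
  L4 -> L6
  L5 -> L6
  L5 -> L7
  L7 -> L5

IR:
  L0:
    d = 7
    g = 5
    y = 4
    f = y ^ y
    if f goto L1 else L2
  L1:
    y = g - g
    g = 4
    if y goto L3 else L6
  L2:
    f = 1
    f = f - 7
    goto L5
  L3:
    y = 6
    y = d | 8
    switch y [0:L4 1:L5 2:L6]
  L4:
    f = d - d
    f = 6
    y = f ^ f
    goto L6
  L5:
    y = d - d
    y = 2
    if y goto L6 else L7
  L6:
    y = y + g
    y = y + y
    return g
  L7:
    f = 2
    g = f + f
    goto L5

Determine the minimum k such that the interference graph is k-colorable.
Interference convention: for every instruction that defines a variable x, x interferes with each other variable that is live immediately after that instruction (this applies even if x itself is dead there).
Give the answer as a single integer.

Per-block:
  L0: def={d,f,g,y} ue=∅
  L1: def={g,y} ue={g}
  L2: def={f} ue=∅
  L3: def={y} ue={d}
  L4: def={f,y} ue={d}
  L5: def={y} ue={d}
  L6: def={y} ue={g,y}
  L7: def={f,g} ue=∅

Backward fixpoint:
  L0 li=∅ lo={d,g}
  L1 li={d,g} lo={d,g,y}
  L2 li={d,g} lo={d,g}
  L3 li={d,g} lo={d,g,y}
  L4 li={d,g} lo={g,y}
  L5 li={d,g} lo={d,g,y}
  L6 li={g,y} lo=∅
  L7 li={d} lo={d,g}

Interference:
  d: {f,g,y}
  f: {d,g}
  g: {d,f,y}
  y: {d,g}

Chromatic number:
  {d,f,g} pairwise interfere (3-clique) ⇒ χ ≥ 3
  assign d→R0 f→R2 g→R1 y→R2 — no edge inside a register ⇒ χ ≤ 3
  χ = 3

Answer: 3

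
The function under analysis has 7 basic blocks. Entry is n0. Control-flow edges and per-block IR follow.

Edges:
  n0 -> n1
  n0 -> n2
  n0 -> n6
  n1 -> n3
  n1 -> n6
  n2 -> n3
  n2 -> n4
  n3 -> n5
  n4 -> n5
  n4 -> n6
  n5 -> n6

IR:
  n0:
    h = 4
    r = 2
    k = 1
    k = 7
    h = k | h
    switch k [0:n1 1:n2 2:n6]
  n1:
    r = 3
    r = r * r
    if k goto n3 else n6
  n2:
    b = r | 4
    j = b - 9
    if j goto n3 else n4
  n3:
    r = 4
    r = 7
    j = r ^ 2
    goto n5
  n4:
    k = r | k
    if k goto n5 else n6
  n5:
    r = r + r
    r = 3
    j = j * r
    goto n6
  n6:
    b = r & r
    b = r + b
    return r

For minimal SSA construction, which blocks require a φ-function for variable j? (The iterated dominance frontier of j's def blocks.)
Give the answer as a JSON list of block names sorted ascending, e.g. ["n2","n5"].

Answer: ["n3", "n5", "n6"]

Analysis:
idom tree: n1←n0 n2←n0 n3←n0 n4←n2 n5←n0 n6←n0
Join-block Dom:
  n3: preds {n1,n2}: {n0,n1} ∩ {n0,n2} = {n0}; idom=n0
  n5: preds {n3,n4}: {n0,n3} ∩ {n0,n2,n4} = {n0}; idom=n0
  n6: preds {n0,n1,n4,n5}: {n0} ∩ {n0,n1} ∩ {n0,n2,n4} ∩ {n0,n5} = {n0}; idom=n0

Frontier:
  join n3 pred n1: n1 stop@n0
  join n3 pred n2: n2 stop@n0
  join n5 pred n3: n3 stop@n0
  join n5 pred n4: n4→n2 stop@n0
  join n6 pred n0: · stop@n0
  join n6 pred n1: n1 stop@n0
  join n6 pred n4: n4→n2 stop@n0
  join n6 pred n5: n5 stop@n0
  DF(n0)=∅
  DF(n1)={n3,n6}
  DF(n2)={n3,n5,n6}
  DF(n3)={n5}
  DF(n4)={n5,n6}
  DF(n5)={n6}
  DF(n6)=∅

φ for j: defs {n2,n3,n5}
  DF⁺ = {n3,n5,n6}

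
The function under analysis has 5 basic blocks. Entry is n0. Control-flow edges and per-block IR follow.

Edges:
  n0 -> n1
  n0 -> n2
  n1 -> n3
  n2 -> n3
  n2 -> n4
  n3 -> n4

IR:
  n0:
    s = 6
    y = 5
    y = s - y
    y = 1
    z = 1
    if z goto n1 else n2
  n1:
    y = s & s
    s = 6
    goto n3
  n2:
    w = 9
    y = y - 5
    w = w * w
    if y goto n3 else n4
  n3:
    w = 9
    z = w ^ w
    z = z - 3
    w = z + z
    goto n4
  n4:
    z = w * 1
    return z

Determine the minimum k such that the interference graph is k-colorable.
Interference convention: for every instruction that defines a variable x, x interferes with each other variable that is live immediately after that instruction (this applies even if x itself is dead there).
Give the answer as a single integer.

Block summaries:
  n0: def={s,y,z} ue=∅
  n1: def={s,y} ue={s}
  n2: def={w,y} ue={y}
  n3: def={w,z} ue=∅
  n4: def={z} ue={w}

Liveness:
  live n0: ∅→{s,y}
  live n1: {s}→∅
  live n2: {y}→{w}
  live n3: ∅→{w}
  live n4: {w}→∅

Interference:
  s: {y,z}
  w: {y}
  y: {s,w,z}
  z: {s,y}

Colouring:
  lower bound: {s,y,z} mutually conflict ⇒ χ ≥ 3
  3-colouring: r0={y}  r1={s,w}  r2={z}
  χ = 3

Answer: 3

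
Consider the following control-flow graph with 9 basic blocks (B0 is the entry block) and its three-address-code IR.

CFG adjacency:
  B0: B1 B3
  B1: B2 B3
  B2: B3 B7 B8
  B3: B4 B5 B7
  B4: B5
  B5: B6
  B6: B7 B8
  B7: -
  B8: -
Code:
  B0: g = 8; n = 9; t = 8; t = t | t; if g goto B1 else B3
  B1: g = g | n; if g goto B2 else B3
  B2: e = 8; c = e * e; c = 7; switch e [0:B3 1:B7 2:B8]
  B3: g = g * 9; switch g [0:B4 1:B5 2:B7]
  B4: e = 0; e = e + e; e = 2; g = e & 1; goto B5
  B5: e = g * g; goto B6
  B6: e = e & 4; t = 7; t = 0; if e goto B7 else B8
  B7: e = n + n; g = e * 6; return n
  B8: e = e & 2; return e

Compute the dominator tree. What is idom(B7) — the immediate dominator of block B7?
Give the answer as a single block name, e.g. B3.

Answer: B0

Derivation:
idom tree: B1←B0 B2←B1 B3←B0 B4←B3 B5←B3 B6←B5 B7←B0 B8←B0
Dom at joins:
  B3: preds {B0,B1,B2}: {B0} ∩ {B0,B1} ∩ {B0,B1,B2} = {B0}; idom=B0
  B5: preds {B3,B4}: {B0,B3} ∩ {B0,B3,B4} = {B0,B3}; idom=B3
  B7: preds {B2,B3,B6}: {B0,B1,B2} ∩ {B0,B3} ∩ {B0,B3,B5,B6} = {B0}; idom=B0
  B8: preds {B2,B6}: {B0,B1,B2} ∩ {B0,B3,B5,B6} = {B0}; idom=B0

idom(B7) = B0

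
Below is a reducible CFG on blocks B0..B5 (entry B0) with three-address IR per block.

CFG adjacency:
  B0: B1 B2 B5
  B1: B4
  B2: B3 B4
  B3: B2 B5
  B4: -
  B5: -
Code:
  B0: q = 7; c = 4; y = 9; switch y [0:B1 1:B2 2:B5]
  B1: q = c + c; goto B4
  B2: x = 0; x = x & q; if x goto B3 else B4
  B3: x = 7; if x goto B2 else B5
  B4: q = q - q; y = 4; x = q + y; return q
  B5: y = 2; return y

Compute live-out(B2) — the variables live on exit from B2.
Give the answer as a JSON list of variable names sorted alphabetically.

Answer: ["q"]

Derivation:
Per-block:
  B0: {c,q,y} / ∅
  B1: {q} / {c}
  B2: {x} / {q}
  B3: {x} / ∅
  B4: {q,x,y} / {q}
  B5: {y} / ∅

Liveness:
  B0 li=∅ lo={c,q}
  B1 li={c} lo={q}
  B2 li={q} lo={q}
  B3 li={q} lo={q}
  B4 li={q} lo=∅
  B5 li=∅ lo=∅

live-out(B2) = ["q"]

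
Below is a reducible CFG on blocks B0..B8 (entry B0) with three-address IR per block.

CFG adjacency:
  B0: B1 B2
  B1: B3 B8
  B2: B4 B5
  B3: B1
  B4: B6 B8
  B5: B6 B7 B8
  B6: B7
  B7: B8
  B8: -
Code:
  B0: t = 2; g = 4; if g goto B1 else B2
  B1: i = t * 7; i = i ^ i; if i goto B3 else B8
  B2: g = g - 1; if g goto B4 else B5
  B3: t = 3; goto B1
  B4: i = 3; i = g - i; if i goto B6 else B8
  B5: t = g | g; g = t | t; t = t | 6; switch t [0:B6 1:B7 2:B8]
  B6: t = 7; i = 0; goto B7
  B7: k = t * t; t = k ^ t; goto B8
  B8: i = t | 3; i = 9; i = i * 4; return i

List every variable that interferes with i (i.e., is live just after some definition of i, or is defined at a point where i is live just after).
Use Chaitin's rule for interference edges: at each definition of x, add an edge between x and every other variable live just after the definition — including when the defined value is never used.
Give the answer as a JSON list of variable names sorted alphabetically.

Block summaries:
  B0: {g,t} / ∅
  B1: {i} / {t}
  B2: {g} / {g}
  B3: {t} / ∅
  B4: {i} / {g}
  B5: {g,t} / {g}
  B6: {i,t} / ∅
  B7: {k,t} / {t}
  B8: {i} / {t}

Liveness:
  B0 li=∅ lo={g,t}
  B1 li={t} lo={t}
  B2 li={g,t} lo={g,t}
  B3 li=∅ lo={t}
  B4 li={g,t} lo={t}
  B5 li={g} lo={t}
  B6 li=∅ lo={t}
  B7 li={t} lo={t}
  B8 li={t} lo=∅

Conflict graph:
  g — {i,t}
  i — {g,t}
  k — {t}
  t — {g,i,k}

N(i) = ["g", "t"]

Answer: ["g", "t"]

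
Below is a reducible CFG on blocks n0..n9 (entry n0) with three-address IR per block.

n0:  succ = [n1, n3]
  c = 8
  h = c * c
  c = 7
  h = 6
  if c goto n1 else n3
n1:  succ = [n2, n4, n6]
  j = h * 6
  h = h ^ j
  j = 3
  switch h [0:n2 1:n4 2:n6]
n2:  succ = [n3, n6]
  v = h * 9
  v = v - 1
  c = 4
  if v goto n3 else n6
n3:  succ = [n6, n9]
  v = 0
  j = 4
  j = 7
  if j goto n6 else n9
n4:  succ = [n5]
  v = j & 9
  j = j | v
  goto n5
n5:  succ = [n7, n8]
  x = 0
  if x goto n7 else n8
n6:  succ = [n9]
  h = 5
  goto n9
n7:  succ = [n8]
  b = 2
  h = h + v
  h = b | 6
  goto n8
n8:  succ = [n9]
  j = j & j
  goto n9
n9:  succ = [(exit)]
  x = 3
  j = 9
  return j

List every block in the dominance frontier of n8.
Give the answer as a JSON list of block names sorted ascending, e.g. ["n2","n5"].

idom tree: n1←n0 n2←n1 n3←n0 n4←n1 n5←n4 n6←n0 n7←n5 n8←n5 n9←n0
Join-block Dom:
  n3: preds {n0,n2}: {n0} ∩ {n0,n1,n2} = {n0}; idom=n0
  n6: preds {n1,n2,n3}: {n0,n1} ∩ {n0,n1,n2} ∩ {n0,n3} = {n0}; idom=n0
  n8: preds {n5,n7}: {n0,n1,n4,n5} ∩ {n0,n1,n4,n5,n7} = {n0,n1,n4,n5}; idom=n5
  n9: preds {n3,n6,n8}: {n0,n3} ∩ {n0,n6} ∩ {n0,n1,n4,n5,n8} = {n0}; idom=n0

DF derivation:
  n3←n0: walk · to n0
  n3←n2: walk n2→n1 to n0
  n6←n1: walk n1 to n0
  n6←n2: walk n2→n1 to n0
  n6←n3: walk n3 to n0
  n8←n5: walk · to n5
  n8←n7: walk n7 to n5
  n9←n3: walk n3 to n0
  n9←n6: walk n6 to n0
  n9←n8: walk n8→n5→n4→n1 to n0
  n0: DF=∅
  n1: DF={n3,n6,n9}
  n2: DF={n3,n6}
  n3: DF={n6,n9}
  n4: DF={n9}
  n5: DF={n9}
  n6: DF={n9}
  n7: DF={n8}
  n8: DF={n9}
  n9: DF=∅

DF(n8) = ["n9"]

Answer: ["n9"]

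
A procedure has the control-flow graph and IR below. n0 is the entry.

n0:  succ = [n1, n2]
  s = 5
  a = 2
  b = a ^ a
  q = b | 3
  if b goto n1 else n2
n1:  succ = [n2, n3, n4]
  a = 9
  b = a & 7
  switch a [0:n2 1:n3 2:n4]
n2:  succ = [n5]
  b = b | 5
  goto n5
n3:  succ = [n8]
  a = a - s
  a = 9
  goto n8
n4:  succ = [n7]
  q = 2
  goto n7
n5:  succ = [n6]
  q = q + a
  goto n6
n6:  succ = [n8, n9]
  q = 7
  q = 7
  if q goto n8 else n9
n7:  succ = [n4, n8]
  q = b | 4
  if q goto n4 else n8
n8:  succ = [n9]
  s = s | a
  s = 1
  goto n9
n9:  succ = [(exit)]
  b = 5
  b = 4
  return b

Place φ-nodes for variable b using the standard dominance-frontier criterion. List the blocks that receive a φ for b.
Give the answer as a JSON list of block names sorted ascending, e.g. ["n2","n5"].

Answer: ["n2", "n8", "n9"]

Derivation:
idom tree: n1←n0 n2←n0 n3←n1 n4←n1 n5←n2 n6←n5 n7←n4 n8←n0 n9←n0
Dom at joins:
  n2: preds {n0,n1}: {n0} ∩ {n0,n1} = {n0}; idom=n0
  n4: preds {n1,n7}: {n0,n1} ∩ {n0,n1,n4,n7} = {n0,n1}; idom=n1
  n8: preds {n3,n6,n7}: {n0,n1,n3} ∩ {n0,n2,n5,n6} ∩ {n0,n1,n4,n7} = {n0}; idom=n0
  n9: preds {n6,n8}: {n0,n2,n5,n6} ∩ {n0,n8} = {n0}; idom=n0

DF derivation:
  join n2 pred n0: · stop@n0
  join n2 pred n1: n1 stop@n0
  join n4 pred n1: · stop@n1
  join n4 pred n7: n7→n4 stop@n1
  join n8 pred n3: n3→n1 stop@n0
  join n8 pred n6: n6→n5→n2 stop@n0
  join n8 pred n7: n7→n4→n1 stop@n0
  join n9 pred n6: n6→n5→n2 stop@n0
  join n9 pred n8: n8 stop@n0
  DF(n0)=∅
  DF(n1)={n2,n8}
  DF(n2)={n8,n9}
  DF(n3)={n8}
  DF(n4)={n4,n8}
  DF(n5)={n8,n9}
  DF(n6)={n8,n9}
  DF(n7)={n4,n8}
  DF(n8)={n9}
  DF(n9)=∅

φ for b: defs {n0,n1,n2,n9}
  DF⁺ = {n2,n8,n9}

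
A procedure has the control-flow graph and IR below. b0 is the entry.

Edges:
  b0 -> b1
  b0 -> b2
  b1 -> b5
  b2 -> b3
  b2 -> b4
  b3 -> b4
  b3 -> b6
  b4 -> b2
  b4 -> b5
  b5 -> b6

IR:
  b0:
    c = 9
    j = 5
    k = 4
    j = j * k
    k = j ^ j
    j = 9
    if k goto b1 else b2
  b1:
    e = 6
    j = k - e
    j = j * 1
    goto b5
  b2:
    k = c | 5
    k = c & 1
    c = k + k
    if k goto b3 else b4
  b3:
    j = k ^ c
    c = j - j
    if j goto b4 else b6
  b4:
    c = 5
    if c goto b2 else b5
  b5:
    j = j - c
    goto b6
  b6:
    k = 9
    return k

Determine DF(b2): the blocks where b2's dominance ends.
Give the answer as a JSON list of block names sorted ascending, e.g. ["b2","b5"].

Answer: ["b2", "b5", "b6"]

Working:
idom tree: b1←b0 b2←b0 b3←b2 b4←b2 b5←b0 b6←b0
Dom at joins:
  b2: preds {b0,b4}: {b0} ∩ {b0,b2,b4} = {b0}; idom=b0
  b4: preds {b2,b3}: {b0,b2} ∩ {b0,b2,b3} = {b0,b2}; idom=b2
  b5: preds {b1,b4}: {b0,b1} ∩ {b0,b2,b4} = {b0}; idom=b0
  b6: preds {b3,b5}: {b0,b2,b3} ∩ {b0,b5} = {b0}; idom=b0

DF derivation:
  join b2 pred b0: · stop@b0
  join b2 pred b4: b4→b2 stop@b0
  join b4 pred b2: · stop@b2
  join b4 pred b3: b3 stop@b2
  join b5 pred b1: b1 stop@b0
  join b5 pred b4: b4→b2 stop@b0
  join b6 pred b3: b3→b2 stop@b0
  join b6 pred b5: b5 stop@b0
  b0: DF=∅
  b1: DF={b5}
  b2: DF={b2,b5,b6}
  b3: DF={b4,b6}
  b4: DF={b2,b5}
  b5: DF={b6}
  b6: DF=∅

DF(b2) = ["b2", "b5", "b6"]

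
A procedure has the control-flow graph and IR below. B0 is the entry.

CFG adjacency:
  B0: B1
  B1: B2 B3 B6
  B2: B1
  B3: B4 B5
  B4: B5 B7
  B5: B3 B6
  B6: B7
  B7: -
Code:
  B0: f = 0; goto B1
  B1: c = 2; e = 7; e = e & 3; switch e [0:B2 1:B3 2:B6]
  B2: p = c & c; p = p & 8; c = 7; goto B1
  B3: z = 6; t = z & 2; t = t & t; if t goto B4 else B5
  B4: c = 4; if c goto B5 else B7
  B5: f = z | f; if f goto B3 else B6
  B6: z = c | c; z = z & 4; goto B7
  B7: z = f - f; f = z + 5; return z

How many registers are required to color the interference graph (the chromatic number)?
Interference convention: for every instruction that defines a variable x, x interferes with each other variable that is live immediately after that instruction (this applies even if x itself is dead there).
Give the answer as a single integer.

Block summaries:
  B0 def {f} use ∅
  B1 def {c,e} use ∅
  B2 def {c,p} use {c}
  B3 def {t,z} use ∅
  B4 def {c} use ∅
  B5 def {f} use {f,z}
  B6 def {z} use {c}
  B7 def {f,z} use {f}

Backward fixpoint:
  B0: in=∅ out={f}
  B1: in={f} out={c,f}
  B2: in={c,f} out={f}
  B3: in={c,f} out={c,f,z}
  B4: in={f,z} out={c,f,z}
  B5: in={c,f,z} out={c,f}
  B6: in={c,f} out={f}
  B7: in={f} out=∅

Interfere edges:
  c — {e,f,t,z}
  e — {c,f}
  f — {c,e,p,t,z}
  p — {f}
  t — {c,f,z}
  z — {c,f,t}

Colouring:
  clique {c,f,t,z} ⇒ need ≥ 4
  assign c→R1 e→R2 f→R0 p→R1 t→R2 z→R3 — no edge inside a register ⇒ χ ≤ 4
  χ = 4

Answer: 4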